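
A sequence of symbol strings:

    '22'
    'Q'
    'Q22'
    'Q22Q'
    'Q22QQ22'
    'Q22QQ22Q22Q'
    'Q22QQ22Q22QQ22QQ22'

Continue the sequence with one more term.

Q22QQ22Q22QQ22QQ22Q22QQ22Q22Q

From term 3 onward, concatenate the last term with the second-to-last: Q·22 = Q22, Q22·Q = Q22Q, …
So term 8 is Q22QQ22Q22QQ22QQ22·Q22QQ22Q22Q.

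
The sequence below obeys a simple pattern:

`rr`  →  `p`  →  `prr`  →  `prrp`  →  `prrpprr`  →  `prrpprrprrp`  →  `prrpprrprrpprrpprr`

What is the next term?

Each term (from the third on) is the previous term followed by the one before it: term 3 = p·rr = prr.
Continuing: prrpprrprrpprrpprr · prrpprrprrp gives term 8.

prrpprrprrpprrpprrprrpprrprrp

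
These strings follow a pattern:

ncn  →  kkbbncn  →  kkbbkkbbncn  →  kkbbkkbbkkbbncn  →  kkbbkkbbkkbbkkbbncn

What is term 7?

Each term is the previous one with kkbb prepended.
From kkbbkkbbkkbbkkbbncn, 2 further steps: kkbbkkbbkkbbkkbbncn → kkbbkkbbkkbbkkbbkkbbncn → (answer).

kkbbkkbbkkbbkkbbkkbbkkbbncn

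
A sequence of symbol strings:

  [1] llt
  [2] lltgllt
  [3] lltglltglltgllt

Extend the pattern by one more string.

Each string is two copies of the previous one joined by 'g'.
Doubling lltglltglltgllt with 'g' between the halves:

lltglltglltglltglltglltglltgllt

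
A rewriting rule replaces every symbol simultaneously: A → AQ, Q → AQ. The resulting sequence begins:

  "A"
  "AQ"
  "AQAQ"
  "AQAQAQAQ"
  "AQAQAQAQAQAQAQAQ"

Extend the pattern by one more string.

AQAQAQAQAQAQAQAQAQAQAQAQAQAQAQAQ

φ(AQAQAQAQAQAQAQAQ) expands symbol-by-symbol to AQ AQ AQ AQ AQ AQ AQ AQ AQ AQ AQ AQ AQ AQ AQ AQ; joining the 16 pieces gives the next term.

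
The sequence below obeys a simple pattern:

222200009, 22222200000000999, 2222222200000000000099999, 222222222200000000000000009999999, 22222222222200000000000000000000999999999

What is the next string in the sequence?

Reading off run lengths: 2 runs 4, 6, 8, 10, 12; 0 runs 4, 8, 12, 16, 20; 9 runs 1, 3, 5, 7, 9 — each is linear in n (n = 1, 2, …).
Setting n = 6 gives 14, 24, 11 characters in each block.

2222222222222200000000000000000000000099999999999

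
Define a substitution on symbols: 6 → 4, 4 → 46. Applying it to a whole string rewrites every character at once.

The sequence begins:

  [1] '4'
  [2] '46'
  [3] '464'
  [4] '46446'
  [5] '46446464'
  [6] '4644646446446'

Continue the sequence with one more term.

Rewriting the 13 symbols of 4644646446446 one by one yields 46 4 46 46 4 46 4 46 46 4 46 46 4; concatenated:

464464644644646446464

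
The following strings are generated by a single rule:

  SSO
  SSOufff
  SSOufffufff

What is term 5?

SSOufffufffufffufff

The strings grow by a fixed suffix ufff each time.
From SSOufffufff, 2 further steps: SSOufffufff → SSOufffufffufff → (answer).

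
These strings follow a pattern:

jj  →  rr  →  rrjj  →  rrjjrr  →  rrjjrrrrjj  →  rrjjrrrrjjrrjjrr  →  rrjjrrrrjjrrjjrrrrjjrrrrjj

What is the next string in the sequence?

rrjjrrrrjjrrjjrrrrjjrrrrjjrrjjrrrrjjrrjjrr

From term 3 onward, concatenate the last term with the second-to-last: rr·jj = rrjj, rrjj·rr = rrjjrr, …
The next term joins rrjjrrrrjjrrjjrrrrjjrrrrjj and rrjjrrrrjjrrjjrr.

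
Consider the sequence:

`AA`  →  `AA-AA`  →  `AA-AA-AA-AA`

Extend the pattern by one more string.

Each string is two copies of the previous one joined by '-'.
One more doubling of AA-AA-AA-AA gives the answer.

AA-AA-AA-AA-AA-AA-AA-AA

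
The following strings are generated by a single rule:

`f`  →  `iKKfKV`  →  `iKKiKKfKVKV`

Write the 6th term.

iKKiKKiKKiKKiKKfKVKVKVKVKV

Every step adds iKK to the front and KV to the end of the previous string.
From iKKiKKfKVKV, 3 further steps: iKKiKKfKVKV → iKKiKKiKKfKVKVKV → iKKiKKiKKiKKfKVKVKVKV → (answer).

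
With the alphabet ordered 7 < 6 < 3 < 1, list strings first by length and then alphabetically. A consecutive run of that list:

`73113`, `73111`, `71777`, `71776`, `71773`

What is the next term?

71771

Find the rightmost character of 71773 below 1, bump it to the next letter, and reset everything to its right to 7.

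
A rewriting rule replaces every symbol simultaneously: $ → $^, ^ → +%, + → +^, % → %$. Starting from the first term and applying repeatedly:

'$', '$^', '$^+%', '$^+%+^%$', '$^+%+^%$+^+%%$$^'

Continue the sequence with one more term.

$^+%+^%$+^+%%$$^+^+%+^%$%$$^$^+%

Applying the rule to each of the 16 symbols of $^+%+^%$+^+%%$$^ gives the pieces $^ +% +^ %$ +^ +% %$ $^ +^ +% +^ %$ %$ $^ $^ +%, which concatenate to the answer.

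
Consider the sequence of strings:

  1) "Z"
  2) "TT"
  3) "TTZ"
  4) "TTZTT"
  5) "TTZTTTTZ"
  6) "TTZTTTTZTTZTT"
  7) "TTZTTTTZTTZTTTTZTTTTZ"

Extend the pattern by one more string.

TTZTTTTZTTZTTTTZTTTTZTTZTTTTZTTZTT

From term 3 onward, concatenate the last term with the second-to-last: TT·Z = TTZ, TTZ·TT = TTZTT, …
The next term joins TTZTTTTZTTZTTTTZTTTTZ and TTZTTTTZTTZTT.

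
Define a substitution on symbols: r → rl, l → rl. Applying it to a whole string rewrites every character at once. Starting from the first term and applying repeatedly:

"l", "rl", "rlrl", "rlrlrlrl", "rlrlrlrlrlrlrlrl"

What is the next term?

Applying the rule to each of the 16 symbols of rlrlrlrlrlrlrlrl gives the pieces rl rl rl rl rl rl rl rl rl rl rl rl rl rl rl rl, which concatenate to the answer.

rlrlrlrlrlrlrlrlrlrlrlrlrlrlrlrl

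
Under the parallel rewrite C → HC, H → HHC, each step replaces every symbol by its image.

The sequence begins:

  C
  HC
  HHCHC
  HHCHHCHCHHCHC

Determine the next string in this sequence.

HHCHHCHCHHCHHCHCHHCHCHHCHHCHCHHCHC

Applying the rule to each of the 13 symbols of HHCHHCHCHHCHC gives the pieces HHC HHC HC HHC HHC HC HHC HC HHC HHC HC HHC HC, which concatenate to the answer.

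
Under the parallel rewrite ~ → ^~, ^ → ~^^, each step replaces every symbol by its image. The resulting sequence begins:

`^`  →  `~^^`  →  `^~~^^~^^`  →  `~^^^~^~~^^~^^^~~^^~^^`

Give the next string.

Rewriting the 21 symbols of ~^^^~^~~^^~^^^~~^^~^^ one by one yields ^~ ~^^ ~^^ ~^^ ^~ ~^^ ^~ ^~ ~^^ ~^^ ^~ ~^^ ~^^ ~^^ ^~ ^~ ~^^ ~^^ ^~ ~^^ ~^^; concatenated:

^~~^^~^^~^^^~~^^^~^~~^^~^^^~~^^~^^~^^^~^~~^^~^^^~~^^~^^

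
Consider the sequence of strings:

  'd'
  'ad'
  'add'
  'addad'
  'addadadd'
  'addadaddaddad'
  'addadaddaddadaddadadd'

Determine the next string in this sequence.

addadaddaddadaddadaddaddadaddaddad

This is a Fibonacci-style word recurrence s(k) = s(k−1)·s(k−2): e.g. ad·d = add.
So term 8 is addadaddaddadaddadadd·addadaddaddad.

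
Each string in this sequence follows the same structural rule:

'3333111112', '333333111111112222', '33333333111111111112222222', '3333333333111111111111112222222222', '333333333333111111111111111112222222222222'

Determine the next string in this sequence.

33333333333333111111111111111111112222222222222222

Reading off run lengths: 3 runs 4, 6, 8, 10, 12; 1 runs 5, 8, 11, 14, 17; 2 runs 1, 4, 7, 10, 13 — each is linear in n (n = 1, 2, …).
Setting n = 6 gives 14, 20, 16 characters in each block.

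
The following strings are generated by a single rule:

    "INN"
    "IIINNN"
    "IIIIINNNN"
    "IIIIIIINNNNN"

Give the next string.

IIIIIIIIINNNNNN

Each string has the form I^{2n-1} N^{n+1} (n = 1, 2, …).
Setting n = 5 gives 9, 6 characters in each block.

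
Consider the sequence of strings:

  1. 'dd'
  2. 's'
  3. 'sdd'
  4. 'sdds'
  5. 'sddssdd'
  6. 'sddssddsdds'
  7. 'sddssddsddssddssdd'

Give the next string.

sddssddsddssddssddsddssddsdds

Each term (from the third on) is the previous term followed by the one before it: term 3 = s·dd = sdd.
So term 8 is sddssddsddssddssdd·sddssddsdds.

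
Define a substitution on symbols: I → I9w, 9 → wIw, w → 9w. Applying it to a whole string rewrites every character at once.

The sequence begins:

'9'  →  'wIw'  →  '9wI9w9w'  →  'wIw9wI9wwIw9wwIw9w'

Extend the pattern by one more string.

Applying the rule to each of the 18 symbols of wIw9wI9wwIw9wwIw9w gives the pieces 9w I9w 9w wIw 9w I9w wIw 9w 9w I9w 9w wIw 9w 9w I9w 9w wIw 9w, which concatenate to the answer.

9wI9w9wwIw9wI9wwIw9w9wI9w9wwIw9w9wI9w9wwIw9w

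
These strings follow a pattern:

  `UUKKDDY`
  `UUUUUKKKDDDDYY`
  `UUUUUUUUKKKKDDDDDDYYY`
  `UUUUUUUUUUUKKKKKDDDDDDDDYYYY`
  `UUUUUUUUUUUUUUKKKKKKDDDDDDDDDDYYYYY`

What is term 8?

The n-th term is 3n-1 U's then n+1 K's then 2n D's then n Y's (n = 1, 2, …).
At n = 8 the blocks have lengths 23, 9, 16, 8.

UUUUUUUUUUUUUUUUUUUUUUUKKKKKKKKKDDDDDDDDDDDDDDDDYYYYYYYY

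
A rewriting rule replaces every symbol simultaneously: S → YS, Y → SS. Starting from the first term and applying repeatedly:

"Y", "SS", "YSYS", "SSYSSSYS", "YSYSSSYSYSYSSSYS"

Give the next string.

Rewriting the 16 symbols of YSYSSSYSYSYSSSYS one by one yields SS YS SS YS YS YS SS YS SS YS SS YS YS YS SS YS; concatenated:

SSYSSSYSYSYSSSYSSSYSSSYSYSYSSSYS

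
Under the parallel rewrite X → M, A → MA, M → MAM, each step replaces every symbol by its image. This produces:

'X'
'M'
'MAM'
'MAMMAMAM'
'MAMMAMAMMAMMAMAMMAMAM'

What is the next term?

MAMMAMAMMAMMAMAMMAMAMMAMMAMAMMAMMAMAMMAMAMMAMMAMAMMAMAM

Replace each of the 21 characters of MAMMAMAMMAMMAMAMMAMAM in place — MAM MA MAM MAM MA MAM MA MAM MAM MA MAM MAM MA MAM MA MAM MAM MA MAM MA MAM — and concatenate.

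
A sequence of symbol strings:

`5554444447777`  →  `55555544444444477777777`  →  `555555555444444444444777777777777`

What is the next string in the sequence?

The n-th term is 3n 5's then 3n+3 4's then 4n 7's (n = 1, 2, …).
Setting n = 4 gives 12, 15, 16 characters in each block.

5555555555554444444444444447777777777777777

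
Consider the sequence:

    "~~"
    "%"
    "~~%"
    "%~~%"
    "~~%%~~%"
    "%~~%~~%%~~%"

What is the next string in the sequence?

~~%%~~%%~~%~~%%~~%

This is a Fibonacci-style word recurrence s(k) = s(k−2)·s(k−1): e.g. ~~·% = ~~%.
So term 7 is ~~%%~~%·%~~%~~%%~~%.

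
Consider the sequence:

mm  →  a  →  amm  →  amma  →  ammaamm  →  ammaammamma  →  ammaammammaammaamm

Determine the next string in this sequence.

This is a Fibonacci-style word recurrence s(k) = s(k−1)·s(k−2): e.g. a·mm = amm.
Continuing: ammaammammaammaamm · ammaammamma gives term 8.

ammaammammaammaammammaammamma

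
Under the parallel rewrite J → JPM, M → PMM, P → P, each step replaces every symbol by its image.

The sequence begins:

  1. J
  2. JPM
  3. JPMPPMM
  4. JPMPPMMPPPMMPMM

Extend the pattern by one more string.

Applying the rule to each of the 15 symbols of JPMPPMMPPPMMPMM gives the pieces JPM P PMM P P PMM PMM P P P PMM PMM P PMM PMM, which concatenate to the answer.

JPMPPMMPPPMMPMMPPPPMMPMMPPMMPMM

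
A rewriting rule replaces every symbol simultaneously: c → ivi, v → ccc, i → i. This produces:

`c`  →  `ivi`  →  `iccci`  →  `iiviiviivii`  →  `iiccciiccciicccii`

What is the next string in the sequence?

iiiviiviiviiiiviiviiviiiiviiviiviii

Replace each of the 17 characters of iiccciiccciicccii in place — i i ivi ivi ivi i i ivi ivi ivi i i ivi ivi ivi i i — and concatenate.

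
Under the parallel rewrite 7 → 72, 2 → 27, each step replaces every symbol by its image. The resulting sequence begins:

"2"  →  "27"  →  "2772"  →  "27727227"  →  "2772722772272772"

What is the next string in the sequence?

φ(2772722772272772) expands symbol-by-symbol to 27 72 72 27 72 27 27 72 72 27 27 72 27 72 72 27; joining the 16 pieces gives the next term.

27727227722727727227277227727227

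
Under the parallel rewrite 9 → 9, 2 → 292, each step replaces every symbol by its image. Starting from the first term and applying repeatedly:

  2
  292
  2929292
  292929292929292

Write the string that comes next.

2929292929292929292929292929292

Applying the rule to each of the 15 symbols of 292929292929292 gives the pieces 292 9 292 9 292 9 292 9 292 9 292 9 292 9 292, which concatenate to the answer.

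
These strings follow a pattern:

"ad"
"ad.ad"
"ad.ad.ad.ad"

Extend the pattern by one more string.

ad.ad.ad.ad.ad.ad.ad.ad

Every step duplicates the string with '.' between the halves.
One more doubling of ad.ad.ad.ad gives the answer.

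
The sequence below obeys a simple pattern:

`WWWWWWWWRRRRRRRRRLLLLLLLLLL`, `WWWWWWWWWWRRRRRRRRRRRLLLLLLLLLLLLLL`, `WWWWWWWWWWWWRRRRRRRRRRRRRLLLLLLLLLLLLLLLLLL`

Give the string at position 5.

WWWWWWWWWWWWWWWWRRRRRRRRRRRRRRRRRLLLLLLLLLLLLLLLLLLLLLLLLLL

Reading off run lengths: W runs 8, 10, 12; R runs 9, 11, 13; L runs 10, 14, 18 — each is linear in n, where the shown terms are n = 3, 4, 5.
For term 5, n = 7, so the run lengths are 16, 17, 26.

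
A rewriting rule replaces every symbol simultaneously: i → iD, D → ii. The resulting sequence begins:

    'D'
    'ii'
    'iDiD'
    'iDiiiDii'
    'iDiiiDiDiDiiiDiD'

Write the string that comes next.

Rewriting the 16 symbols of iDiiiDiDiDiiiDiD one by one yields iD ii iD iD iD ii iD ii iD ii iD iD iD ii iD ii; concatenated:

iDiiiDiDiDiiiDiiiDiiiDiDiDiiiDii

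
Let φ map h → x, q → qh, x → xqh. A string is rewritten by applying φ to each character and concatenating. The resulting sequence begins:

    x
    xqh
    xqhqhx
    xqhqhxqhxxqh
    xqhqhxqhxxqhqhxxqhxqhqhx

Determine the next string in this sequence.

Rewriting the 24 symbols of xqhqhxqhxxqhqhxxqhxqhqhx one by one yields xqh qh x qh x xqh qh x xqh xqh qh x qh x xqh xqh qh x xqh qh x qh x xqh; concatenated:

xqhqhxqhxxqhqhxxqhxqhqhxqhxxqhxqhqhxxqhqhxqhxxqh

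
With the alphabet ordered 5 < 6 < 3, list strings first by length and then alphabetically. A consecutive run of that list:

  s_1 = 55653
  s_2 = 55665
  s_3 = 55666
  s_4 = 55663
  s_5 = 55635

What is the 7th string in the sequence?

Stepping forward 2 times from 55635: 55635 → 55636, then the target.

55633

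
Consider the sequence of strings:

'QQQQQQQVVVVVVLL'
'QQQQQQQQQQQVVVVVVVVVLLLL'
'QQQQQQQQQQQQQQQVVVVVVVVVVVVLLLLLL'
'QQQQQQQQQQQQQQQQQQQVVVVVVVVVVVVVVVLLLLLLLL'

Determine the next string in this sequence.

Each string has the form Q^{4n+3} V^{3n+3} L^{2n} (n = 1, 2, …).
At n = 5 the blocks have lengths 23, 18, 10.

QQQQQQQQQQQQQQQQQQQQQQQVVVVVVVVVVVVVVVVVVLLLLLLLLLL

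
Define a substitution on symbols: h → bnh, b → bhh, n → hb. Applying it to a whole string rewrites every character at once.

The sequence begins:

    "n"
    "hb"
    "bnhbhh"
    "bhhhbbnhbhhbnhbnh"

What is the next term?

Rewriting the 17 symbols of bhhhbbnhbhhbnhbnh one by one yields bhh bnh bnh bnh bhh bhh hb bnh bhh bnh bnh bhh hb bnh bhh hb bnh; concatenated:

bhhbnhbnhbnhbhhbhhhbbnhbhhbnhbnhbhhhbbnhbhhhbbnh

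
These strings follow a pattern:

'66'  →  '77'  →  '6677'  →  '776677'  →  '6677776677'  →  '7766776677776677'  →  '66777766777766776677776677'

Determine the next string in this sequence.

776677667777667766777766777766776677776677

Each term (from the third on) is the two preceding terms concatenated in order: term 3 = 66·77 = 6677.
Continuing: 7766776677776677 · 66777766777766776677776677 gives term 8.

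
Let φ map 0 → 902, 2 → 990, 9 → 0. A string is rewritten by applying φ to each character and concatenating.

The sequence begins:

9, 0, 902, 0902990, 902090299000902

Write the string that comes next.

09029909020902990009029029020902990

Replace each of the 15 characters of 902090299000902 in place — 0 902 990 902 0 902 990 0 0 902 902 902 0 902 990 — and concatenate.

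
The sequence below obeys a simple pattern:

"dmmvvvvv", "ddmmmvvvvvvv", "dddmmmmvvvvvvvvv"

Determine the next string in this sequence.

ddddmmmmmvvvvvvvvvvv

Reading off run lengths: d runs 1, 2, 3; m runs 2, 3, 4; v runs 5, 7, 9 — each is linear in n, where the shown terms are n = 2, 3, 4.
For the next term, n = 5, so the run lengths are 4, 5, 11.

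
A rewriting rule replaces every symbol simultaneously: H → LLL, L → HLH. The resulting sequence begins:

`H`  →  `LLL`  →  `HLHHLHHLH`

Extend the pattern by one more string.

Rewriting each symbol of HLHHLHHLH: H→LLL, L→HLH, H→LLL, H→LLL, L→HLH, H→LLL, H→LLL, L→HLH, H→LLL, which concatenates to LLL HLH LLL LLL HLH LLL LLL HLH LLL.

LLLHLHLLLLLLHLHLLLLLLHLHLLL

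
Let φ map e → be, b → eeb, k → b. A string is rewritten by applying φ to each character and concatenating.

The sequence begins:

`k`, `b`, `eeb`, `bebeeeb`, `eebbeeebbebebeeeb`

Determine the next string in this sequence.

Rewriting the 17 symbols of eebbeeebbebebeeeb one by one yields be be eeb eeb be be be eeb eeb be eeb be eeb be be be eeb; concatenated:

bebeeebeebbebebeeebeebbeeebbeeebbebebeeeb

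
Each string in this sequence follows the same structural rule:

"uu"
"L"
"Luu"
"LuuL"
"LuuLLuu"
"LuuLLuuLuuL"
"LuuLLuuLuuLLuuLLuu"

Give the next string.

LuuLLuuLuuLLuuLLuuLuuLLuuLuuL

From term 3 onward, concatenate the last term with the second-to-last: L·uu = Luu, Luu·L = LuuL, …
So term 8 is LuuLLuuLuuLLuuLLuu·LuuLLuuLuuL.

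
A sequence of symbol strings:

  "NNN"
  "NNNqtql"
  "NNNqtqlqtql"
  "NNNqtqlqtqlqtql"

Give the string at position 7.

Every step adds qtql to the end: s(k+1) = s(k)·qtql.
From NNNqtqlqtqlqtql, 3 further steps: NNNqtqlqtqlqtql → NNNqtqlqtqlqtqlqtql → NNNqtqlqtqlqtqlqtqlqtql → (answer).

NNNqtqlqtqlqtqlqtqlqtqlqtql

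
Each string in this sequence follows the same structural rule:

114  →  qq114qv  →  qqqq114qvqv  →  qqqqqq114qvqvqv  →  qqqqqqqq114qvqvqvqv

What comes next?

qqqqqqqqqq114qvqvqvqvqv

Each term wraps the previous one in qq on the left and qv on the right.
So the next term is qq·qqqqqqqq114qvqvqvqv·qv.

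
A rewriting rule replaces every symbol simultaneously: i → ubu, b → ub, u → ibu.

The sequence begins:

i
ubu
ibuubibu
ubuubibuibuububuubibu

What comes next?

Replace each of the 21 characters of ubuubibuibuububuubibu in place — ibu ub ibu ibu ub ubu ub ibu ubu ub ibu ibu ub ibu ub ibu ibu ub ubu ub ibu — and concatenate.

ibuubibuibuububuubibuubuubibuibuubibuubibuibuububuubibu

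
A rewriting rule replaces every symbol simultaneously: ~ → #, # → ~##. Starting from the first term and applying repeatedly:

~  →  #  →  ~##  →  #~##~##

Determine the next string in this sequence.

~###~##~###~##~##

Apply φ to #~##~## symbol by symbol: #→~##, ~→#, #→~##, #→~##, ~→#, #→~##, #→~##; joined: ~## # ~## ~## # ~## ~##.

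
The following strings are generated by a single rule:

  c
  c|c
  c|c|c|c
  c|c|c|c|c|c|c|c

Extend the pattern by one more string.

c|c|c|c|c|c|c|c|c|c|c|c|c|c|c|c

s(k+1) = s(k)·|·s(k) — each term doubles the last with '|' between the halves.
One more doubling of c|c|c|c|c|c|c|c gives the answer.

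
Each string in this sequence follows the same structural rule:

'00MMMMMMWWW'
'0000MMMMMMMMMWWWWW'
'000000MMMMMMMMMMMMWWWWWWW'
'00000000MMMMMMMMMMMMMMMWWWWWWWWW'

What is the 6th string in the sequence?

000000000000MMMMMMMMMMMMMMMMMMMMMWWWWWWWWWWWWW

Each string has the form 0^{2n} M^{3n+3} W^{2n+1} (n = 1, 2, …).
Setting n = 6 gives 12, 21, 13 characters in each block.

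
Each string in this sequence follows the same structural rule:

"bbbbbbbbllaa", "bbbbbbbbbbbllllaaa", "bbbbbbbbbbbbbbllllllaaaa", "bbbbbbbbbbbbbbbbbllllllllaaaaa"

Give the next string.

bbbbbbbbbbbbbbbbbbbbllllllllllaaaaaa

Each string has the form b^{3n+2} l^{2n-2} a^{n}, where the shown terms are n = 2, 3, 4, 5.
Setting n = 6 gives 20, 10, 6 characters in each block.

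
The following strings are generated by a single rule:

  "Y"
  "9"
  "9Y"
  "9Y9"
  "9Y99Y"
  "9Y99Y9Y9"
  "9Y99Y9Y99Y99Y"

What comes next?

9Y99Y9Y99Y99Y9Y99Y9Y9

This is a Fibonacci-style word recurrence s(k) = s(k−1)·s(k−2): e.g. 9·Y = 9Y.
The next term joins 9Y99Y9Y99Y99Y and 9Y99Y9Y9.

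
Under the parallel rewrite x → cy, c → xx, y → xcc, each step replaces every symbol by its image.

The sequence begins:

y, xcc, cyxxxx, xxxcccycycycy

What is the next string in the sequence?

Replace each of the 13 characters of xxxcccycycycy in place — cy cy cy xx xx xx xcc xx xcc xx xcc xx xcc — and concatenate.

cycycyxxxxxxxccxxxccxxxccxxxcc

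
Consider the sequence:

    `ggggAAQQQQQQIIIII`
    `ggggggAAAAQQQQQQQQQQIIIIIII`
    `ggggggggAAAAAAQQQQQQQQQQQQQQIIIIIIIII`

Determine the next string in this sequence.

Term n consists of 2n+2 g's, followed by 2n A's, followed by 4n+2 Q's, followed by 2n+3 I's (n = 1, 2, …).
For the next term, n = 4, so the run lengths are 10, 8, 18, 11.

ggggggggggAAAAAAAAQQQQQQQQQQQQQQQQQQIIIIIIIIIII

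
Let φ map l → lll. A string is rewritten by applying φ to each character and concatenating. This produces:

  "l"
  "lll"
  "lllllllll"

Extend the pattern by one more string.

Apply φ to lllllllll symbol by symbol: l→lll, l→lll, l→lll, l→lll, l→lll, l→lll, l→lll, l→lll, l→lll; joined: lll lll lll lll lll lll lll lll lll.

lllllllllllllllllllllllllll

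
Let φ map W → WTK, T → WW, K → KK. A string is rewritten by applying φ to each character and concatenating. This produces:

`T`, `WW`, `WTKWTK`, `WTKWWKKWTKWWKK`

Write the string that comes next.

Rewriting the 14 symbols of WTKWWKKWTKWWKK one by one yields WTK WW KK WTK WTK KK KK WTK WW KK WTK WTK KK KK; concatenated:

WTKWWKKWTKWTKKKKKWTKWWKKWTKWTKKKKK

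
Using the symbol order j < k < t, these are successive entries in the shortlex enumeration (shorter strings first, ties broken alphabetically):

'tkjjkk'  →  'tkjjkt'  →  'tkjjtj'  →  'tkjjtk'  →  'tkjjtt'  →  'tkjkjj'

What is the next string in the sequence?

Find the rightmost character of tkjkjj below t, bump it to the next letter, and reset everything to its right to j.

tkjkjk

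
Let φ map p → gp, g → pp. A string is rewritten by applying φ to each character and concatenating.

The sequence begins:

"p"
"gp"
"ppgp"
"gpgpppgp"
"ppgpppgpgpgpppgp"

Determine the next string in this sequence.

Rewriting the 16 symbols of ppgpppgpgpgpppgp one by one yields gp gp pp gp gp gp pp gp pp gp pp gp gp gp pp gp; concatenated:

gpgpppgpgpgpppgpppgpppgpgpgpppgp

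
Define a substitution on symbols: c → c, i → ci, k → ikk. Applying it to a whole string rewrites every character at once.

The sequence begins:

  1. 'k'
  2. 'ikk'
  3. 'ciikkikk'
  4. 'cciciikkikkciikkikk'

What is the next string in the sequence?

Rewriting the 19 symbols of cciciikkikkciikkikk one by one yields c c ci c ci ci ikk ikk ci ikk ikk c ci ci ikk ikk ci ikk ikk; concatenated:

cccicciciikkikkciikkikkcciciikkikkciikkikk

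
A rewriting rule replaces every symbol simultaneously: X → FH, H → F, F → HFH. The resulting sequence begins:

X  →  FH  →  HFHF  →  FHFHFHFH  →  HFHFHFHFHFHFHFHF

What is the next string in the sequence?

FHFHFHFHFHFHFHFHFHFHFHFHFHFHFHFH

Applying the rule to each of the 16 symbols of HFHFHFHFHFHFHFHF gives the pieces F HFH F HFH F HFH F HFH F HFH F HFH F HFH F HFH, which concatenate to the answer.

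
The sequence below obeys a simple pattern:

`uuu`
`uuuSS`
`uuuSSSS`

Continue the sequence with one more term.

uuuSSSSSS

Each term is the previous one with SS appended.
So the next term is uuuSSSS·SS.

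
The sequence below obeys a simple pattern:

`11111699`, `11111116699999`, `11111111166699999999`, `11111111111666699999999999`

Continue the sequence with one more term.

11111111111116666699999999999999

Term n consists of 2n+3 1's, followed by n 6's, followed by 3n-1 9's (n = 1, 2, …).
Setting n = 5 gives 13, 5, 14 characters in each block.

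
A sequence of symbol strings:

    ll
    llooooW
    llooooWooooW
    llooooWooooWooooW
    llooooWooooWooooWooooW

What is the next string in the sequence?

Every step adds ooooW to the end: s(k+1) = s(k)·ooooW.
One more step from llooooWooooWooooWooooW gives the answer.

llooooWooooWooooWooooWooooW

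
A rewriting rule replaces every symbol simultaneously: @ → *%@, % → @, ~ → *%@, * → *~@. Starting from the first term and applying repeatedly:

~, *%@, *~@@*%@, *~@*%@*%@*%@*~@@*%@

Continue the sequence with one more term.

*~@*%@*%@*~@@*%@*~@@*%@*~@@*%@*~@*%@*%@*%@*~@@*%@

Replace each of the 19 characters of *~@*%@*%@*%@*~@@*%@ in place — *~@ *%@ *%@ *~@ @ *%@ *~@ @ *%@ *~@ @ *%@ *~@ *%@ *%@ *%@ *~@ @ *%@ — and concatenate.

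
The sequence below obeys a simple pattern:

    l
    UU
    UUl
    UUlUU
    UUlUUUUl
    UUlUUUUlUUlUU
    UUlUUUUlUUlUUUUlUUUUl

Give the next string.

UUlUUUUlUUlUUUUlUUUUlUUlUUUUlUUlUU

Each term (from the third on) is the previous term followed by the one before it: term 3 = UU·l = UUl.
Continuing: UUlUUUUlUUlUUUUlUUUUl · UUlUUUUlUUlUU gives term 8.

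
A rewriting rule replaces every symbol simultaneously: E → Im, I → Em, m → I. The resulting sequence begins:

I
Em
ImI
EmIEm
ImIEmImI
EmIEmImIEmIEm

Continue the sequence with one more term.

Replace each of the 13 characters of EmIEmImIEmIEm in place — Im I Em Im I Em I Em Im I Em Im I — and concatenate.

ImIEmImIEmIEmImIEmImI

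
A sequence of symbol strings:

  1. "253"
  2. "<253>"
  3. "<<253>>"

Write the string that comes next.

Each term wraps the previous one in < on the left and > on the right.
One more step from <<253>> gives the answer.

<<<253>>>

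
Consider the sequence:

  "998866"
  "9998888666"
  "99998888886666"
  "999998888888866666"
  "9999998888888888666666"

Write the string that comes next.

99999998888888888886666666

Reading off run lengths: 9 runs 2, 3, 4, 5, 6; 8 runs 2, 4, 6, 8, 10; 6 runs 2, 3, 4, 5, 6 — each is linear in n (n = 1, 2, …).
For the next term, n = 6, so the run lengths are 7, 12, 7.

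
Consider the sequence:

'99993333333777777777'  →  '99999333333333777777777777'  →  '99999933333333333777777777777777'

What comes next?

Term n consists of n+1 9's, followed by 2n+1 3's, followed by 3n 7's, where the shown terms are n = 3, 4, 5.
For the next term, n = 6, so the run lengths are 7, 13, 18.

99999993333333333333777777777777777777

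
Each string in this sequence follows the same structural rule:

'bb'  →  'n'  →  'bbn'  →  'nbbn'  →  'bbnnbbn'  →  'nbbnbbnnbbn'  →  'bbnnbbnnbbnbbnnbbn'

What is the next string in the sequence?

From term 3 onward, concatenate the second-to-last term with the last: bb·n = bbn, n·bbn = nbbn, …
The next term joins nbbnbbnnbbn and bbnnbbnnbbnbbnnbbn.

nbbnbbnnbbnbbnnbbnnbbnbbnnbbn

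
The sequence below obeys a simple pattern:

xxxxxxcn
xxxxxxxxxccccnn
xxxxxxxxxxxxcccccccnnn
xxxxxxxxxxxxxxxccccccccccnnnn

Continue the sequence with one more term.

xxxxxxxxxxxxxxxxxxcccccccccccccnnnnn

Each string has the form x^{3n+3} c^{3n-2} n^{n} (n = 1, 2, …).
For the next term, n = 5, so the run lengths are 18, 13, 5.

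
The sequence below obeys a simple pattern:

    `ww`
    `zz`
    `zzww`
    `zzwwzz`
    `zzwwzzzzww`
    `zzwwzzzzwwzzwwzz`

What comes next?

zzwwzzzzwwzzwwzzzzwwzzzzww

This is a Fibonacci-style word recurrence s(k) = s(k−1)·s(k−2): e.g. zz·ww = zzww.
The next term joins zzwwzzzzwwzzwwzz and zzwwzzzzww.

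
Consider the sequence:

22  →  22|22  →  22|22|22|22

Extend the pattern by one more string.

Each string is two copies of the previous one joined by '|'.
Doubling 22|22|22|22 with '|' between the halves:

22|22|22|22|22|22|22|22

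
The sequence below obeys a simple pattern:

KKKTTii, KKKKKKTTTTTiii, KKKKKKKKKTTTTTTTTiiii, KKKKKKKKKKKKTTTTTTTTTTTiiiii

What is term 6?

Each string has the form K^{3n} T^{3n-1} i^{n+1} (n = 1, 2, …).
At n = 6 the blocks have lengths 18, 17, 7.

KKKKKKKKKKKKKKKKKKTTTTTTTTTTTTTTTTTiiiiiii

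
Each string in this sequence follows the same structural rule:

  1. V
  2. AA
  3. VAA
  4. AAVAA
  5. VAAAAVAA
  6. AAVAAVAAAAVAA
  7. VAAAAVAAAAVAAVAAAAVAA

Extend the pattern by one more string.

AAVAAVAAAAVAAVAAAAVAAAAVAAVAAAAVAA

From term 3 onward, concatenate the second-to-last term with the last: V·AA = VAA, AA·VAA = AAVAA, …
So term 8 is AAVAAVAAAAVAA·VAAAAVAAAAVAAVAAAAVAA.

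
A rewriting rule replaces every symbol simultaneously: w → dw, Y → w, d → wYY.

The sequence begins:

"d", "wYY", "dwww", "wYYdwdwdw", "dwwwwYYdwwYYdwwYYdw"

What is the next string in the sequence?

wYYdwdwdwdwwwwYYdwdwwwwYYdwdwwwwYYdw

Applying the rule to each of the 19 symbols of dwwwwYYdwwYYdwwYYdw gives the pieces wYY dw dw dw dw w w wYY dw dw w w wYY dw dw w w wYY dw, which concatenate to the answer.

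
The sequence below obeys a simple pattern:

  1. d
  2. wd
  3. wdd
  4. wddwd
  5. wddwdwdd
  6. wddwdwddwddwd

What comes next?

wddwdwddwddwdwddwdwdd

From term 3 onward, concatenate the last term with the second-to-last: wd·d = wdd, wdd·wd = wddwd, …
Continuing: wddwdwddwddwd · wddwdwdd gives term 7.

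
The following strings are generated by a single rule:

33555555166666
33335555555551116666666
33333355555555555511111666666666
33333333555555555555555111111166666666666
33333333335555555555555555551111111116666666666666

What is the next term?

33333333333355555555555555555555511111111111666666666666666

Reading off run lengths: 3 runs 2, 4, 6, 8, 10; 5 runs 6, 9, 12, 15, 18; 1 runs 1, 3, 5, 7, 9; 6 runs 5, 7, 9, 11, 13 — each is linear in n (n = 1, 2, …).
For the next term, n = 6, so the run lengths are 12, 21, 11, 15.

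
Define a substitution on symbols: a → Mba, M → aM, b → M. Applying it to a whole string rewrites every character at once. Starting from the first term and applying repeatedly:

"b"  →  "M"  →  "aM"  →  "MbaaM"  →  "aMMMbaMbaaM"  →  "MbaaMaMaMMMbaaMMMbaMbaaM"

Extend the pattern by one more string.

Replace each of the 24 characters of MbaaMaMaMMMbaaMMMbaMbaaM in place — aM M Mba Mba aM Mba aM Mba aM aM aM M Mba Mba aM aM aM M Mba aM M Mba Mba aM — and concatenate.

aMMMbaMbaaMMbaaMMbaaMaMaMMMbaMbaaMaMaMMMbaaMMMbaMbaaM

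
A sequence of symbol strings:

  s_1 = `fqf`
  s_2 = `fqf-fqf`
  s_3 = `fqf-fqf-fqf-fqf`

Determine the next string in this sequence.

Every step duplicates the string with '-' between the halves.
So the next term is two copies of fqf-fqf-fqf-fqf with '-' between the halves.

fqf-fqf-fqf-fqf-fqf-fqf-fqf-fqf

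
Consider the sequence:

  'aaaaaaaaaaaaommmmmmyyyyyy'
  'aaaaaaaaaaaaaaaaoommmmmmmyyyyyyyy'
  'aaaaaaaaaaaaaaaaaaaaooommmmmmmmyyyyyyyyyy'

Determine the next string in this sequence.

The n-th term is 4n a's then n-2 o's then n+3 m's then 2n y's, where the shown terms are n = 3, 4, 5.
For the next term, n = 6, so the run lengths are 24, 4, 9, 12.

aaaaaaaaaaaaaaaaaaaaaaaaoooommmmmmmmmyyyyyyyyyyyy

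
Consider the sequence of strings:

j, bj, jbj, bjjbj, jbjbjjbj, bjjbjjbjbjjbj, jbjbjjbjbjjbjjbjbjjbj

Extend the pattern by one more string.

bjjbjjbjbjjbjjbjbjjbjbjjbjjbjbjjbj

This is a Fibonacci-style word recurrence s(k) = s(k−2)·s(k−1): e.g. j·bj = jbj.
Continuing: bjjbjjbjbjjbj · jbjbjjbjbjjbjjbjbjjbj gives term 8.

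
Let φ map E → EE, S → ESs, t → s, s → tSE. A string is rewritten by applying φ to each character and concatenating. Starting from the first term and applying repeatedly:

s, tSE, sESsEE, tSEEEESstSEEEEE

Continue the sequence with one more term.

Replace each of the 15 characters of tSEEEESstSEEEEE in place — s ESs EE EE EE EE ESs tSE s ESs EE EE EE EE EE — and concatenate.

sESsEEEEEEEEESstSEsESsEEEEEEEEEE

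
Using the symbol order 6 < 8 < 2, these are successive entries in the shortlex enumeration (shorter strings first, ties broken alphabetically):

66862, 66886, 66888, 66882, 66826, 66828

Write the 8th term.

66266

Stepping forward 2 times from 66828: 66828 → 66822, then the target.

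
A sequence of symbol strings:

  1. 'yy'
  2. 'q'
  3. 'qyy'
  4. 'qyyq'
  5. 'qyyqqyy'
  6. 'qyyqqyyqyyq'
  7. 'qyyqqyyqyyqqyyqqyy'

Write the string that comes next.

qyyqqyyqyyqqyyqqyyqyyqqyyqyyq

This is a Fibonacci-style word recurrence s(k) = s(k−1)·s(k−2): e.g. q·yy = qyy.
So term 8 is qyyqqyyqyyqqyyqqyy·qyyqqyyqyyq.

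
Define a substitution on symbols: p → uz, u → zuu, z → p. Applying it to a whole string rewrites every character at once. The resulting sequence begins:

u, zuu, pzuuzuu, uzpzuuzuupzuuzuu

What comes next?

zuupuzpzuuzuupzuuzuuuzpzuuzuupzuuzuu

φ(uzpzuuzuupzuuzuu) expands symbol-by-symbol to zuu p uz p zuu zuu p zuu zuu uz p zuu zuu p zuu zuu; joining the 16 pieces gives the next term.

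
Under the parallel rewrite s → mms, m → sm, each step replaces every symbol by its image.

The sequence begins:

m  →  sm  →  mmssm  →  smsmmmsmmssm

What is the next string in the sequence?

Expanding smsmmmsmmssm: s→mms, m→sm, s→mms, m→sm, m→sm, m→sm, s→mms, m→sm, m→sm, s→mms, s→mms, m→sm. Concatenated: mms sm mms sm sm sm mms sm sm mms mms sm.

mmssmmmssmsmsmmmssmsmmmsmmssm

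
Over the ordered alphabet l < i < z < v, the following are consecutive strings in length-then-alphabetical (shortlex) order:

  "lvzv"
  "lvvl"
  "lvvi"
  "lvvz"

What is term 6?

illl

Continuing the enumeration 2 steps past lvvz: lvvz → lvvv → (answer).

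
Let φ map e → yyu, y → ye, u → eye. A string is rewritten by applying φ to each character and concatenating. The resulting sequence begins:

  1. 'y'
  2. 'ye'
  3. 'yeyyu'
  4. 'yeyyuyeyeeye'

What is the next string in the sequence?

Apply φ to yeyyuyeyeeye symbol by symbol: y→ye, e→yyu, y→ye, y→ye, u→eye, y→ye, e→yyu, y→ye, e→yyu, e→yyu, y→ye, e→yyu; joined: ye yyu ye ye eye ye yyu ye yyu yyu ye yyu.

yeyyuyeyeeyeyeyyuyeyyuyyuyeyyu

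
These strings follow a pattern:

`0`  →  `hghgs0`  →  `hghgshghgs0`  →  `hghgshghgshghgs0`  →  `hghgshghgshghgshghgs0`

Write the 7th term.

Each term is the previous one with hghgs prepended.
From hghgshghgshghgshghgs0, 2 further steps: hghgshghgshghgshghgs0 → hghgshghgshghgshghgshghgs0 → (answer).

hghgshghgshghgshghgshghgshghgs0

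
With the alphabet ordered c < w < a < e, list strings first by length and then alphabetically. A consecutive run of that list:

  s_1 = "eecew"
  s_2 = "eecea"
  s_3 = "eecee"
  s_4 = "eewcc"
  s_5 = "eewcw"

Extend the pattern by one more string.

Treat eewcw as a base-4 numeral over the given alphabet and add one, carrying through any trailing e's.

eewca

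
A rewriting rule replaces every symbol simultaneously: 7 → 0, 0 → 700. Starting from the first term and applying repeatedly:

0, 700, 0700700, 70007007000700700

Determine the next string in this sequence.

Rewriting the 17 symbols of 70007007000700700 one by one yields 0 700 700 700 0 700 700 0 700 700 700 0 700 700 0 700 700; concatenated:

07007007000700700070070070007007000700700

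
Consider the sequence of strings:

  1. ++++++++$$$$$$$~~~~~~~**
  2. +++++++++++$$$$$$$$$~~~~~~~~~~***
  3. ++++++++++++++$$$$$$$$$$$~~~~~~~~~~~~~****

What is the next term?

+++++++++++++++++$$$$$$$$$$$$$~~~~~~~~~~~~~~~~*****

Each string has the form +^{3n-1} $^{2n+1} ~^{3n-2} *^{n-1}, where the shown terms are n = 3, 4, 5.
For the next term, n = 6, so the run lengths are 17, 13, 16, 5.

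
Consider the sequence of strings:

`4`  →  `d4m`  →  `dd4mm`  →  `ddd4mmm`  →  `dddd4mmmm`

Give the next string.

s(k+1) = d·s(k)·m, so each term gains d as a prefix and m as a suffix.
So the next term is d·dddd4mmmm·m.

ddddd4mmmmm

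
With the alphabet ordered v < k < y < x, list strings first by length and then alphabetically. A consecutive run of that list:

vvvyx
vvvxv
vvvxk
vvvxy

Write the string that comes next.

Find the rightmost character of vvvxy below x, bump it to the next letter, and reset everything to its right to v.

vvvxx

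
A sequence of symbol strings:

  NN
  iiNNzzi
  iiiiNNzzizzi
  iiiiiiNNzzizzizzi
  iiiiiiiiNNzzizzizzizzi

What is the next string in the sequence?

s(k+1) = ii·s(k)·zzi, so each term gains ii as a prefix and zzi as a suffix.
One more step from iiiiiiiiNNzzizzizzizzi gives the answer.

iiiiiiiiiiNNzzizzizzizzizzi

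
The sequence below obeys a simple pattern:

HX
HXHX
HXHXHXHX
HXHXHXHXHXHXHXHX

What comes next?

Each string is two copies of the previous one concatenated.
Doubling HXHXHXHXHXHXHXHX:

HXHXHXHXHXHXHXHXHXHXHXHXHXHXHXHX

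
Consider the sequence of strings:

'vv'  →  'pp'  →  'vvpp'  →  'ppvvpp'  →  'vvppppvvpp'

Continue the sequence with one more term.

ppvvppvvppppvvpp

From term 3 onward, concatenate the second-to-last term with the last: vv·pp = vvpp, pp·vvpp = ppvvpp, …
The next term joins ppvvpp and vvppppvvpp.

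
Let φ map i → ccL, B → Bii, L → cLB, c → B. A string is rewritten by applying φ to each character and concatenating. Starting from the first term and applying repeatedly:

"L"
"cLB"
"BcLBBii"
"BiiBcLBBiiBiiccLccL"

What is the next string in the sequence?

BiiccLccLBiiBcLBBiiBiiccLccLBiiccLccLBBcLBBBcLB

φ(BiiBcLBBiiBiiccLccL) expands symbol-by-symbol to Bii ccL ccL Bii B cLB Bii Bii ccL ccL Bii ccL ccL B B cLB B B cLB; joining the 19 pieces gives the next term.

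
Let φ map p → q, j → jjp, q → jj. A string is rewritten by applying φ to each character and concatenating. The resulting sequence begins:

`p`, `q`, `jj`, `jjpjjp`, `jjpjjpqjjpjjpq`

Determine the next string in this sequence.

φ(jjpjjpqjjpjjpq) expands symbol-by-symbol to jjp jjp q jjp jjp q jj jjp jjp q jjp jjp q jj; joining the 14 pieces gives the next term.

jjpjjpqjjpjjpqjjjjpjjpqjjpjjpqjj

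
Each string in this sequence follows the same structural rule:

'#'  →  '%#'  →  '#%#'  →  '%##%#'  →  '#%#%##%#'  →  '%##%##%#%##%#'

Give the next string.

Each term (from the third on) is the two preceding terms concatenated in order: term 3 = #·%# = #%#.
Continuing: #%#%##%# · %##%##%#%##%# gives term 7.

#%#%##%#%##%##%#%##%#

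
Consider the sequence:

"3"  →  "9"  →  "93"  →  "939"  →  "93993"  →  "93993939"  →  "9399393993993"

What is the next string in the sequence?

This is a Fibonacci-style word recurrence s(k) = s(k−1)·s(k−2): e.g. 9·3 = 93.
Continuing: 9399393993993 · 93993939 gives term 8.

939939399399393993939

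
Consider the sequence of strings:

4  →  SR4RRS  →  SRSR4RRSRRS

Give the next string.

Each term wraps the previous one in SR on the left and RRS on the right.
One more step from SRSR4RRSRRS gives the answer.

SRSRSR4RRSRRSRRS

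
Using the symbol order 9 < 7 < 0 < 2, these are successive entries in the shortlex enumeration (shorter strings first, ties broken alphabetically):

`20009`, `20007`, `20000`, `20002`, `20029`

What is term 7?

Stepping forward 2 times from 20029: 20029 → 20027, then the target.

20020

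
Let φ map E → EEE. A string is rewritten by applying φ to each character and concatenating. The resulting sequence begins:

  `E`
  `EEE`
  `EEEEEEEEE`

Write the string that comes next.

EEEEEEEEEEEEEEEEEEEEEEEEEEE

Apply φ to EEEEEEEEE symbol by symbol: E→EEE, E→EEE, E→EEE, E→EEE, E→EEE, E→EEE, E→EEE, E→EEE, E→EEE; joined: EEE EEE EEE EEE EEE EEE EEE EEE EEE.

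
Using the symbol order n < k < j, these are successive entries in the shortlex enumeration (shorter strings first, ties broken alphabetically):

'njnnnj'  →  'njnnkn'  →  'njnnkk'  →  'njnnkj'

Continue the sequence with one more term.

njnnjn

The successor of njnnkj increments the rightmost position that isn't already j and resets every position after it to n.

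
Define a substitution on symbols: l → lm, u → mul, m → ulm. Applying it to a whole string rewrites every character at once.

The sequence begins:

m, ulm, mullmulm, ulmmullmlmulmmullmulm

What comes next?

mullmulmulmmullmlmulmlmulmmullmulmulmmullmlmulmmullmulm

Replace each of the 21 characters of ulmmullmlmulmmullmulm in place — mul lm ulm ulm mul lm lm ulm lm ulm mul lm ulm ulm mul lm lm ulm mul lm ulm — and concatenate.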